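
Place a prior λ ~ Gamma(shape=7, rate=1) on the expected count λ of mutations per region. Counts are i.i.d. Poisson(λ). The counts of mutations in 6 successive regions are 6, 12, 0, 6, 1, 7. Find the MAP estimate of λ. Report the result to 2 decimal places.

λ̂_MAP = 5.43

Σxᵢ = 6+12+0+6+1+7 = 32, with n = 6.
Posterior ∝ λ^6e^(−1λ) · λ^32e^(−6λ) = λ^38e^(−7λ), i.e. Gamma(shape=39, rate=7).
The mode of a Gamma(a, b) with a ≥ 1 (shape–rate) is (a−1)/b = 38/7 ≈ 5.43.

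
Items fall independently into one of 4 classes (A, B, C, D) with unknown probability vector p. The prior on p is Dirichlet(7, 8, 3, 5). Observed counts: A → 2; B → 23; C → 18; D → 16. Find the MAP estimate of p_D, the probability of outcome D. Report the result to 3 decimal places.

The posterior is Dirichlet(αᵢ + nᵢ) = Dirichlet(9, 31, 21, 21).
For a Dirichlet(a₁,…,a_K) with all aᵢ > 1, the mode has j-th component (aⱼ − 1)/(Σaᵢ − K).
Here Σaᵢ = 82 and K = 4, so p_D = (21 − 1)/(82 − 4) = 20/78 ≈ 0.256.

MAP estimate of p_D = 0.256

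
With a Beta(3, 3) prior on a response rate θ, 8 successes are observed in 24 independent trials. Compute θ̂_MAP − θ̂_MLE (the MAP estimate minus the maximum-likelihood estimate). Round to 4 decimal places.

Posterior is Beta(11, 19); MAP = (11−1)/(30−2) = 10/28 ≈ 0.35714.
MLE ignores the prior: θ̂_MLE = k/n = 8/24 ≈ 0.33333.
Difference = 10/28 − 8/24 = 1/42 ≈ 0.0238.

MAP − MLE = 0.0238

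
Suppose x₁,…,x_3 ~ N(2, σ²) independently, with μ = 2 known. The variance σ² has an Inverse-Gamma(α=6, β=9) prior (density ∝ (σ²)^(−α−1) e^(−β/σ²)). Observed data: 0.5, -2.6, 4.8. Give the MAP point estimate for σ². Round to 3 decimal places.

Sum of squared deviations about the known mean: SS = (0.5−2)² + (-2.6−2)² + (4.8−2)² = 31.25.
The Normal likelihood contributes (σ²)^(−n/2) exp(−SS/(2σ²)), so the posterior is Inverse-Gamma(α + n/2, β + SS/2) = Inverse-Gamma(7.5, 24.625).
The mode of Inverse-Gamma(a, b) is b/(a+1) = 24.625/8.5 ≈ 2.897.

σ̂²_MAP = 2.897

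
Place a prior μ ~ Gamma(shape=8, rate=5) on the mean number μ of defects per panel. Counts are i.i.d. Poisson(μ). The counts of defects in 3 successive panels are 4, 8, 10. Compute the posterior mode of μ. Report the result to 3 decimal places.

μ̂_MAP = 3.625

Σxᵢ = 4+8+10 = 22, with n = 3.
Posterior ∝ μ^7e^(−5μ) · μ^22e^(−3μ) = μ^29e^(−8μ), i.e. Gamma(shape=30, rate=8).
The mode of a Gamma(a, b) with a ≥ 1 (shape–rate) is (a−1)/b = 29/8 ≈ 3.625.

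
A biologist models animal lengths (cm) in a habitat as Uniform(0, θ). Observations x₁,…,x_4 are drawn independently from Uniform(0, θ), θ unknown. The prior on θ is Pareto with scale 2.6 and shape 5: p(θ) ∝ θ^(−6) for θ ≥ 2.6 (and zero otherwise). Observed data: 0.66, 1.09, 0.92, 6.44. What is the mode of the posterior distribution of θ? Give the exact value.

The Uniform(0, θ) likelihood is θ^(−n) for θ ≥ max(xᵢ), zero otherwise. Here max(xᵢ) = 6.44.
Posterior ∝ θ^(−6) · θ^(−4) = θ^(−10) on θ ≥ max(2.6, 6.44) = 6.44.
This density is strictly decreasing in θ, so the posterior mode lies at the lower boundary of the support.

θ̂_MAP = 6.44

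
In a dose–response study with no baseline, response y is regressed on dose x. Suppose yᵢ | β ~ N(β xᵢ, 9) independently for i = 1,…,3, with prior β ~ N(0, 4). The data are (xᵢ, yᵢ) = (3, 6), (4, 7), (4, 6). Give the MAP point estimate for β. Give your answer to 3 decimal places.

β̂_MAP = 1.618

log p(β | y) = −Σ(yᵢ − βxᵢ)²/(2·9) − β²/(2·4) + const.
Setting the derivative to zero: Σxᵢ(yᵢ − βxᵢ)/9 − β/4 = 0, so β = Σxᵢyᵢ / (Σxᵢ² + σ²/τ²).
Σxᵢyᵢ = 3·6 + 4·7 + 4·6 = 70; Σxᵢ² = 41; σ²/τ² = 2.25.
β̂_MAP = 70 / (41 + 2.25) = 70/43.25 ≈ 1.618.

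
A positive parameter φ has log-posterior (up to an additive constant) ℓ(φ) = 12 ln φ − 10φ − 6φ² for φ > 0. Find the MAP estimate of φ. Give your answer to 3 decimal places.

ℓ'(φ) = 12/φ − 10 − 12φ. Setting this to zero and multiplying by φ: 12φ² + 10φ − 12 = 0.
φ = (−10 + √(10² + 4·12·12)) / (2·12) = (−10 + √676) / 24 = (−10 + 26)/24 = 2/3.
ℓ''(φ) = −12/φ² − 12 < 0, confirming a maximum.

φ̂_MAP = 0.667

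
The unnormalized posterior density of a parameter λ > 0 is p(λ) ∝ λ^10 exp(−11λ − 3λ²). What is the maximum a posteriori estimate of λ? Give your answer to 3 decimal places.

λ̂_MAP = 0.667

ℓ'(λ) = 10/λ − 11 − 6λ. Setting this to zero and multiplying by λ: 6λ² + 11λ − 10 = 0.
λ = (−11 + √(11² + 4·6·10)) / (2·6) = (−11 + √361) / 12 = (−11 + 19)/12 = 2/3.
ℓ''(λ) = −10/λ² − 6 < 0, confirming a maximum.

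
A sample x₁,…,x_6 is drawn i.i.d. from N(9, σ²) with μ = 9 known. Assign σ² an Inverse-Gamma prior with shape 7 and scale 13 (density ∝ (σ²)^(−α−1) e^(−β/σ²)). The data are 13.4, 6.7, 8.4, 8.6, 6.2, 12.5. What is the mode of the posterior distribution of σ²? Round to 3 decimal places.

σ̂²_MAP = 3.239

Sum of squared deviations about the known mean: SS = (13.4−9)² + (6.7−9)² + (8.4−9)² + (8.6−9)² + (6.2−9)² + (12.5−9)² = 45.26.
The Normal likelihood contributes (σ²)^(−n/2) exp(−SS/(2σ²)), so the posterior is Inverse-Gamma(α + n/2, β + SS/2) = Inverse-Gamma(10, 35.63).
The mode of Inverse-Gamma(a, b) is b/(a+1) = 35.63/11 ≈ 3.239.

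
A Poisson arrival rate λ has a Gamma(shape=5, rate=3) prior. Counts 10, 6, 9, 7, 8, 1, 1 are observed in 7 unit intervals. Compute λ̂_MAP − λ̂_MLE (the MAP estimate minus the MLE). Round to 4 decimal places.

Σxᵢ = 42. Posterior is Gamma(47, 10); MAP = (47−1)/10 = 46/10 ≈ 4.60000.
MLE = x̄ = 42/7 ≈ 6.00000.
Difference = 46/10 − 42/7 = -7/5 ≈ -1.4000.

MAP − MLE = -1.4000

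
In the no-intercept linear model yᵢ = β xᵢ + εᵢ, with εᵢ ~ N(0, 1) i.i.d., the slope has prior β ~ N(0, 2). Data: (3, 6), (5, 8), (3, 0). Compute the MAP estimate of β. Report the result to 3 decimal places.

β̂_MAP = 1.333

log p(β | y) = −Σ(yᵢ − βxᵢ)²/(2·1) − β²/(2·2) + const.
Setting the derivative to zero: Σxᵢ(yᵢ − βxᵢ)/1 − β/2 = 0, so β = Σxᵢyᵢ / (Σxᵢ² + σ²/τ²).
Σxᵢyᵢ = 3·6 + 5·8 + 3·0 = 58; Σxᵢ² = 43; σ²/τ² = 0.5.
β̂_MAP = 58 / (43 + 0.5) = 58/43.5 ≈ 1.333.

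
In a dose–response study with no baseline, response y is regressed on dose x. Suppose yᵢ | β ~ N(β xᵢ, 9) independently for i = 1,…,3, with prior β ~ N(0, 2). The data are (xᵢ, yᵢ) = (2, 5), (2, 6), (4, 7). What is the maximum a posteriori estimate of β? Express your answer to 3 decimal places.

log p(β | y) = −Σ(yᵢ − βxᵢ)²/(2·9) − β²/(2·2) + const.
Setting the derivative to zero: Σxᵢ(yᵢ − βxᵢ)/9 − β/2 = 0, so β = Σxᵢyᵢ / (Σxᵢ² + σ²/τ²).
Σxᵢyᵢ = 2·5 + 2·6 + 4·7 = 50; Σxᵢ² = 24; σ²/τ² = 4.5.
β̂_MAP = 50 / (24 + 4.5) = 50/28.5 ≈ 1.754.

β̂_MAP = 1.754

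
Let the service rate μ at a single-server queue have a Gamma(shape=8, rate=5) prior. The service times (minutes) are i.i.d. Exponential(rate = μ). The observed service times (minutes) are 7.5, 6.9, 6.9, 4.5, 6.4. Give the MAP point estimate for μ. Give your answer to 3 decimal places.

The Exponential(rate=μ) likelihood is ∝ μ^n e^(−μΣtᵢ). Here n = 5 and Σtᵢ = 7.5 + 6.9 + 6.9 + 4.5 + 6.4 = 32.2.
Posterior ∝ μ^7e^(−5μ) · μ^5e^(−32.2μ) = μ^12e^(−37.2μ), i.e. Gamma(13, 37.2).
Mode = (a−1)/b = 12/37.2 ≈ 0.323.

μ̂_MAP = 0.323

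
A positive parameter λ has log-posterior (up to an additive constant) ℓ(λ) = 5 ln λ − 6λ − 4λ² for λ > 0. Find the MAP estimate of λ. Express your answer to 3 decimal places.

λ̂_MAP = 0.500

ℓ'(λ) = 5/λ − 6 − 8λ. Setting this to zero and multiplying by λ: 8λ² + 6λ − 5 = 0.
λ = (−6 + √(6² + 4·8·5)) / (2·8) = (−6 + √196) / 16 = (−6 + 14)/16 = 1/2.
ℓ''(λ) = −5/λ² − 8 < 0, confirming a maximum.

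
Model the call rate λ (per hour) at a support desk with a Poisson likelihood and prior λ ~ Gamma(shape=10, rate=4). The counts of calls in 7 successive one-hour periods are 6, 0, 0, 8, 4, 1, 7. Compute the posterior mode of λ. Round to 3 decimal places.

Σxᵢ = 6+0+0+8+4+1+7 = 26, with n = 7.
Posterior ∝ λ^9e^(−4λ) · λ^26e^(−7λ) = λ^35e^(−11λ), i.e. Gamma(shape=36, rate=11).
The mode of a Gamma(a, b) with a ≥ 1 (shape–rate) is (a−1)/b = 35/11 ≈ 3.182.

λ̂_MAP = 3.182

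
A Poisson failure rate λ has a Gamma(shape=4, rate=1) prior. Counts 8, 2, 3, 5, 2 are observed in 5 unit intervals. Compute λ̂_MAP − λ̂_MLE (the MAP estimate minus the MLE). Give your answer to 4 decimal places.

Σxᵢ = 20. Posterior is Gamma(24, 6); MAP = (24−1)/6 = 23/6 ≈ 3.83333.
MLE = x̄ = 20/5 ≈ 4.00000.
Difference = 23/6 − 20/5 = -1/6 ≈ -0.1667.

MAP − MLE = -0.1667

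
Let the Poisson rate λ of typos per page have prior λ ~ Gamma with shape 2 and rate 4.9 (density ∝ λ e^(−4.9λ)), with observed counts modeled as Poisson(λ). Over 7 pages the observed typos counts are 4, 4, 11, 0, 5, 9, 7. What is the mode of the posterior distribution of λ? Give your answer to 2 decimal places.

λ̂_MAP = 3.45

Σxᵢ = 4+4+11+0+5+9+7 = 40, with n = 7.
Posterior ∝ λe^(−4.9λ) · λ^40e^(−7λ) = λ^41e^(−11.9λ), i.e. Gamma(shape=42, rate=11.9).
The mode of a Gamma(a, b) with a ≥ 1 (shape–rate) is (a−1)/b = 41/11.9 ≈ 3.45.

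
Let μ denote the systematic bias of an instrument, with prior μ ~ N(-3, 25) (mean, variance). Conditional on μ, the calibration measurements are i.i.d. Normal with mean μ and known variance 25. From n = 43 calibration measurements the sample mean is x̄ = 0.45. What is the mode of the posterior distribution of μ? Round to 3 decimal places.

μ̂_MAP = 0.372

n = 43, x̄ = 0.45.
For a Normal prior and Normal likelihood with known variance, the posterior is Normal; its mode equals its mean, the precision-weighted average.
Prior precision 1/σ₀² = 1/25 = 0.04; data precision n/σ² = 43/25 = 1.72.
μ̂ = (0.04·(-3) + 1.72·0.45) / (0.04 + 1.72) = 0.654/1.76 = 327/880 ≈ 0.372.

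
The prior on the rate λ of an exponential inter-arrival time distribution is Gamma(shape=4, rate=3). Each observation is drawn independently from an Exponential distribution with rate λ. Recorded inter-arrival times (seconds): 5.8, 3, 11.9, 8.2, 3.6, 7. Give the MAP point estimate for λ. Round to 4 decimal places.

λ̂_MAP = 0.2118

The Exponential(rate=λ) likelihood is ∝ λ^n e^(−λΣtᵢ). Here n = 6 and Σtᵢ = 5.8 + 3 + 11.9 + 8.2 + 3.6 + 7 = 39.5.
Posterior ∝ λ^3e^(−3λ) · λ^6e^(−39.5λ) = λ^9e^(−42.5λ), i.e. Gamma(10, 42.5).
Mode = (a−1)/b = 9/42.5 ≈ 0.2118.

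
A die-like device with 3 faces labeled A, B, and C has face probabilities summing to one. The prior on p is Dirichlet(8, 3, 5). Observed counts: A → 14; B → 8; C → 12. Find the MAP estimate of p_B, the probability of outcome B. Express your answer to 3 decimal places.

MAP estimate of p_B = 0.213

The posterior is Dirichlet(αᵢ + nᵢ) = Dirichlet(22, 11, 17).
For a Dirichlet(a₁,…,a_K) with all aᵢ > 1, the mode has j-th component (aⱼ − 1)/(Σaᵢ − K).
Here Σaᵢ = 50 and K = 3, so p_B = (11 − 1)/(50 − 3) = 10/47 ≈ 0.213.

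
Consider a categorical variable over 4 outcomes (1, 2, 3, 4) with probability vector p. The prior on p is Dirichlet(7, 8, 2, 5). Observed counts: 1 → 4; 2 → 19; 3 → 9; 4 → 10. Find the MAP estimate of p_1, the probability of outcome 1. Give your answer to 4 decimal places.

MAP estimate: 0.1667

The posterior is Dirichlet(αᵢ + nᵢ) = Dirichlet(11, 27, 11, 15).
For a Dirichlet(a₁,…,a_K) with all aᵢ > 1, the mode has j-th component (aⱼ − 1)/(Σaᵢ − K).
Here Σaᵢ = 64 and K = 4, so p_1 = (11 − 1)/(64 − 4) = 10/60 ≈ 0.1667.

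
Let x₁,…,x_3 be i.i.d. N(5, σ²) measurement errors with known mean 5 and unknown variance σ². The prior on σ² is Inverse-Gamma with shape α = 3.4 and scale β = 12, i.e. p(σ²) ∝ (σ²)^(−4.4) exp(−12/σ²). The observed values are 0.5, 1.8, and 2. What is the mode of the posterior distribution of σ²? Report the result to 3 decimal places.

Sum of squared deviations about the known mean: SS = (0.5−5)² + (1.8−5)² + (2−5)² = 39.49.
The Normal likelihood contributes (σ²)^(−n/2) exp(−SS/(2σ²)), so the posterior is Inverse-Gamma(α + n/2, β + SS/2) = Inverse-Gamma(4.9, 31.745).
The mode of Inverse-Gamma(a, b) is b/(a+1) = 31.745/5.9 ≈ 5.381.

σ̂²_MAP = 5.381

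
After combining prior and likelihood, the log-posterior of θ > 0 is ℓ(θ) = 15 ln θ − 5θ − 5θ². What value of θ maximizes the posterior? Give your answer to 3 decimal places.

ℓ'(θ) = 15/θ − 5 − 10θ. Setting this to zero and multiplying by θ: 10θ² + 5θ − 15 = 0.
θ = (−5 + √(5² + 4·10·15)) / (2·10) = (−5 + √625) / 20 = (−5 + 25)/20 = 1.
ℓ''(θ) = −15/θ² − 10 < 0, confirming a maximum.

θ̂_MAP = 1.000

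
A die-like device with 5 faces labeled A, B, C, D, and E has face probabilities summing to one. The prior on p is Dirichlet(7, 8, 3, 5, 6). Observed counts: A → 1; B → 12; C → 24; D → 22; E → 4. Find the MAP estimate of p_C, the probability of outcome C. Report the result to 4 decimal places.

MAP estimate of p_C = 0.2989

The posterior is Dirichlet(αᵢ + nᵢ) = Dirichlet(8, 20, 27, 27, 10).
For a Dirichlet(a₁,…,a_K) with all aᵢ > 1, the mode has j-th component (aⱼ − 1)/(Σaᵢ − K).
Here Σaᵢ = 92 and K = 5, so p_C = (27 − 1)/(92 − 5) = 26/87 ≈ 0.2989.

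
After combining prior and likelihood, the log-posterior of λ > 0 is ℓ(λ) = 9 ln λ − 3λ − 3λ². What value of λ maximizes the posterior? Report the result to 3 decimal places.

λ̂_MAP = 1.000

ℓ'(λ) = 9/λ − 3 − 6λ. Setting this to zero and multiplying by λ: 6λ² + 3λ − 9 = 0.
λ = (−3 + √(3² + 4·6·9)) / (2·6) = (−3 + √225) / 12 = (−3 + 15)/12 = 1.
ℓ''(λ) = −9/λ² − 6 < 0, confirming a maximum.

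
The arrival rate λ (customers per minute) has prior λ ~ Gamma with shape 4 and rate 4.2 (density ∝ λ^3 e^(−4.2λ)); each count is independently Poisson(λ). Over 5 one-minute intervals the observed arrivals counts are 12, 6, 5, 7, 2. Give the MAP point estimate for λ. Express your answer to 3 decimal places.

λ̂_MAP = 3.804

Σxᵢ = 12+6+5+7+2 = 32, with n = 5.
Posterior ∝ λ^3e^(−4.2λ) · λ^32e^(−5λ) = λ^35e^(−9.2λ), i.e. Gamma(shape=36, rate=9.2).
The mode of a Gamma(a, b) with a ≥ 1 (shape–rate) is (a−1)/b = 35/9.2 ≈ 3.804.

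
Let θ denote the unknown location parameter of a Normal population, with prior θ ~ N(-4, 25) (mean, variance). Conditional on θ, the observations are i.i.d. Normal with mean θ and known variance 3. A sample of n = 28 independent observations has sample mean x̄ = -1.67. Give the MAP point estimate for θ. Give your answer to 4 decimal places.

θ̂_MAP = -1.6799

n = 28, x̄ = -1.67.
For a Normal prior and Normal likelihood with known variance, the posterior is Normal; its mode equals its mean, the precision-weighted average.
Prior precision 1/σ₀² = 1/25 = 0.04; data precision n/σ² = 28/3.
θ̂ = (0.04·(-4) + (28/3)·(-1.67)) / (0.04 + 28/3) = (-1181/75)/(703/75) = -1181/703 ≈ -1.6799.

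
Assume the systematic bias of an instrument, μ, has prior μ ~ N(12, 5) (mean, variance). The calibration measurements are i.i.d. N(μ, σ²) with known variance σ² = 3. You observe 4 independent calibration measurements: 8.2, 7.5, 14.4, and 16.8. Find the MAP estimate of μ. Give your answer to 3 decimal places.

μ̂_MAP = 11.761

n = 4; x̄ = (8.2 + 7.5 + 14.4 + 16.8)/4 = 46.9/4 = 11.725.
For a Normal prior and Normal likelihood with known variance, the posterior is Normal; its mode equals its mean, the precision-weighted average.
Prior precision 1/σ₀² = 1/5 = 0.2; data precision n/σ² = 4/3.
μ̂ = (0.2·12 + (4/3)·11.725) / (0.2 + 4/3) = (541/30)/(23/15) = 541/46 ≈ 11.761.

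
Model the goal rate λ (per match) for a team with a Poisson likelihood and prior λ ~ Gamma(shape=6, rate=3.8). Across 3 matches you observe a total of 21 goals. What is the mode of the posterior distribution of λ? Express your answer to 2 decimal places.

λ̂_MAP = 3.82

Σxᵢ = 21, n = 3.
Posterior ∝ λ^5e^(−3.8λ) · λ^21e^(−3λ) = λ^26e^(−6.8λ), i.e. Gamma(shape=27, rate=6.8).
The mode of a Gamma(a, b) with a ≥ 1 (shape–rate) is (a−1)/b = 26/6.8 ≈ 3.82.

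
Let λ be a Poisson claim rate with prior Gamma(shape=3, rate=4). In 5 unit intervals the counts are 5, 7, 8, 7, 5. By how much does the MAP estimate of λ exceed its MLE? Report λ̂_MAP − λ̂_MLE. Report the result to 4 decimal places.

Σxᵢ = 32. Posterior is Gamma(35, 9); MAP = (35−1)/9 = 34/9 ≈ 3.77778.
MLE = x̄ = 32/5 ≈ 6.40000.
Difference = 34/9 − 32/5 = -118/45 ≈ -2.6222.

MAP − MLE = -2.6222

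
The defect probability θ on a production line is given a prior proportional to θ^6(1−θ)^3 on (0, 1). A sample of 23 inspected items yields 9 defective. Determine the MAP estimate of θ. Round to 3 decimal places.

The prior density ∝ θ^6(1−θ)^3 is the kernel of Beta(7, 4).
Data: 9 successes in 23 trials. The binomial likelihood contributes θ^9(1−θ)^14, so the posterior is Beta(7+9, 4+14) = Beta(16, 18).
For Beta(a, b) with a, b > 1 the mode is (a−1)/(a+b−2) = 15/32 ≈ 0.469.

θ̂_MAP = 0.469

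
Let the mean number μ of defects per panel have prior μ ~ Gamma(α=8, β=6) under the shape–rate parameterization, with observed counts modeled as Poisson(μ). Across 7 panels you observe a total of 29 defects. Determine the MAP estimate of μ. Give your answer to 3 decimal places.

Σxᵢ = 29, n = 7.
Posterior ∝ μ^7e^(−6μ) · μ^29e^(−7μ) = μ^36e^(−13μ), i.e. Gamma(shape=37, rate=13).
The mode of a Gamma(a, b) with a ≥ 1 (shape–rate) is (a−1)/b = 36/13 ≈ 2.769.

μ̂_MAP = 2.769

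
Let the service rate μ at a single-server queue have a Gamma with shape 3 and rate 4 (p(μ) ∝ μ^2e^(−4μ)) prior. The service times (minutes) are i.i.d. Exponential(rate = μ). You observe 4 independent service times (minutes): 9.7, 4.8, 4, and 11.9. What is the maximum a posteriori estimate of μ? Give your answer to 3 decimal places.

The Exponential(rate=μ) likelihood is ∝ μ^n e^(−μΣtᵢ). Here n = 4 and Σtᵢ = 9.7 + 4.8 + 4 + 11.9 = 30.4.
Posterior ∝ μ^2e^(−4μ) · μ^4e^(−30.4μ) = μ^6e^(−34.4μ), i.e. Gamma(7, 34.4).
Mode = (a−1)/b = 6/34.4 ≈ 0.174.

μ̂_MAP = 0.174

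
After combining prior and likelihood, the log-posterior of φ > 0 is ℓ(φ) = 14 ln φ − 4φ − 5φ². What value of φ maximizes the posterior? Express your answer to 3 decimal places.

ℓ'(φ) = 14/φ − 4 − 10φ. Setting this to zero and multiplying by φ: 10φ² + 4φ − 14 = 0.
φ = (−4 + √(4² + 4·10·14)) / (2·10) = (−4 + √576) / 20 = (−4 + 24)/20 = 1.
ℓ''(φ) = −14/φ² − 10 < 0, confirming a maximum.

φ̂_MAP = 1.000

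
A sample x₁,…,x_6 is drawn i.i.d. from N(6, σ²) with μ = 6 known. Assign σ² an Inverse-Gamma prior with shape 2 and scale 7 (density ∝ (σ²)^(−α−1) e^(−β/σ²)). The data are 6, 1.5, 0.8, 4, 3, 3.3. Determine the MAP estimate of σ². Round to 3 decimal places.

σ̂²_MAP = 6.798

Sum of squared deviations about the known mean: SS = (6−6)² + (1.5−6)² + (0.8−6)² + (4−6)² + (3−6)² + (3.3−6)² = 67.58.
The Normal likelihood contributes (σ²)^(−n/2) exp(−SS/(2σ²)), so the posterior is Inverse-Gamma(α + n/2, β + SS/2) = Inverse-Gamma(5, 40.79).
The mode of Inverse-Gamma(a, b) is b/(a+1) = 40.79/6 ≈ 6.798.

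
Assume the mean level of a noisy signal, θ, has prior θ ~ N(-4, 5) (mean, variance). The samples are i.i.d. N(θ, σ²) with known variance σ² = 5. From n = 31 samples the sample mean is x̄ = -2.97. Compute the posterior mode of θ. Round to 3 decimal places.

θ̂_MAP = -3.002

n = 31, x̄ = -2.97.
For a Normal prior and Normal likelihood with known variance, the posterior is Normal; its mode equals its mean, the precision-weighted average.
Prior precision 1/σ₀² = 1/5 = 0.2; data precision n/σ² = 31/5 = 6.2.
θ̂ = (0.2·(-4) + 6.2·(-2.97)) / (0.2 + 6.2) = (-19.214)/6.4 = -3.0021875 ≈ -3.002.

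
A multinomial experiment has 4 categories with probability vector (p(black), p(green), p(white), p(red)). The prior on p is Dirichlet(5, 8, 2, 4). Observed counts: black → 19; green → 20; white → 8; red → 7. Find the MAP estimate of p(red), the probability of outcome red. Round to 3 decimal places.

The posterior is Dirichlet(αᵢ + nᵢ) = Dirichlet(24, 28, 10, 11).
For a Dirichlet(a₁,…,a_K) with all aᵢ > 1, the mode has j-th component (aⱼ − 1)/(Σaᵢ − K).
Here Σaᵢ = 73 and K = 4, so p(red) = (11 − 1)/(73 − 4) = 10/69 ≈ 0.145.

MAP estimate of p(red) = 0.145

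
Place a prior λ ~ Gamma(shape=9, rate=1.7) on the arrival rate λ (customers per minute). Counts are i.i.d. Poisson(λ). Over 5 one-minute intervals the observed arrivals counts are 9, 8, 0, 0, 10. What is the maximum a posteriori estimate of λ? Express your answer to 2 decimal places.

λ̂_MAP = 5.22

Σxᵢ = 9+8+0+0+10 = 27, with n = 5.
Posterior ∝ λ^8e^(−1.7λ) · λ^27e^(−5λ) = λ^35e^(−6.7λ), i.e. Gamma(shape=36, rate=6.7).
The mode of a Gamma(a, b) with a ≥ 1 (shape–rate) is (a−1)/b = 35/6.7 ≈ 5.22.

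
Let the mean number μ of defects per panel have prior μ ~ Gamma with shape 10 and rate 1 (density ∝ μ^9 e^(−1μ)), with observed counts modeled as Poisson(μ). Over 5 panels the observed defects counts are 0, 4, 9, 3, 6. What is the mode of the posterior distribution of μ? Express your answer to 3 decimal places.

Σxᵢ = 0+4+9+3+6 = 22, with n = 5.
Posterior ∝ μ^9e^(−1μ) · μ^22e^(−5μ) = μ^31e^(−6μ), i.e. Gamma(shape=32, rate=6).
The mode of a Gamma(a, b) with a ≥ 1 (shape–rate) is (a−1)/b = 31/6 ≈ 5.167.

μ̂_MAP = 5.167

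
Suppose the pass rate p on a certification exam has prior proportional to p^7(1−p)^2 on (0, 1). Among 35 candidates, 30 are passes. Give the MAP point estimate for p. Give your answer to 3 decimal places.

p̂_MAP = 0.841

The prior density ∝ p^7(1−p)^2 is the kernel of Beta(8, 3).
Data: 30 successes in 35 trials. The binomial likelihood contributes p^30(1−p)^5, so the posterior is Beta(8+30, 3+5) = Beta(38, 8).
For Beta(a, b) with a, b > 1 the mode is (a−1)/(a+b−2) = 37/44 ≈ 0.841.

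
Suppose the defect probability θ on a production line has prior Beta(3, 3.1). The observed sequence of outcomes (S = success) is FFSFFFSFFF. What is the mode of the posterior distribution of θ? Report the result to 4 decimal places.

θ̂_MAP = 0.2837

Prior: Beta(3, 3.1).
Data: 2 successes in 10 trials (from the sequence). The binomial likelihood contributes θ^2(1−θ)^8, so the posterior is Beta(3+2, 3.1+8) = Beta(5, 11.1).
For Beta(a, b) with a, b > 1 the mode is (a−1)/(a+b−2) = 4/14.1 ≈ 0.2837.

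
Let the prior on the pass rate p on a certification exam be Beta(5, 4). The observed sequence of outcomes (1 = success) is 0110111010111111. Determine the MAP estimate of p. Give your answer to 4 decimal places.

p̂_MAP = 0.6957

Prior: Beta(5, 4).
Data: 12 successes in 16 trials (from the sequence). The binomial likelihood contributes p^12(1−p)^4, so the posterior is Beta(5+12, 4+4) = Beta(17, 8).
For Beta(a, b) with a, b > 1 the mode is (a−1)/(a+b−2) = 16/23 ≈ 0.6957.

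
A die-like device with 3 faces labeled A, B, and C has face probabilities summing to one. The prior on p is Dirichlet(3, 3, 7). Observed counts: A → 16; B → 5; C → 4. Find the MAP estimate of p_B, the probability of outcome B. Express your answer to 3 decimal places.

The posterior is Dirichlet(αᵢ + nᵢ) = Dirichlet(19, 8, 11).
For a Dirichlet(a₁,…,a_K) with all aᵢ > 1, the mode has j-th component (aⱼ − 1)/(Σaᵢ − K).
Here Σaᵢ = 38 and K = 3, so p_B = (8 − 1)/(38 − 3) = 7/35 ≈ 0.200.

MAP estimate of p_B = 0.200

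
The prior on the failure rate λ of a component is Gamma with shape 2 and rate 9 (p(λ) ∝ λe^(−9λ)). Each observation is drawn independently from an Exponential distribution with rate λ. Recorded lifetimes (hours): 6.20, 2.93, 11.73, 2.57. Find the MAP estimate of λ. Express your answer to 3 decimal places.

λ̂_MAP = 0.154

The Exponential(rate=λ) likelihood is ∝ λ^n e^(−λΣtᵢ). Here n = 4 and Σtᵢ = 6.20 + 2.93 + 11.73 + 2.57 = 23.43.
Posterior ∝ λe^(−9λ) · λ^4e^(−23.43λ) = λ^5e^(−32.43λ), i.e. Gamma(6, 32.43).
Mode = (a−1)/b = 5/32.43 ≈ 0.154.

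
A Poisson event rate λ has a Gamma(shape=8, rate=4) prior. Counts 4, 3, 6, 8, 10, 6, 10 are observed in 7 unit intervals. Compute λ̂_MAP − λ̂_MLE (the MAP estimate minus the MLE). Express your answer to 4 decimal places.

MAP − MLE = -1.8052

Σxᵢ = 47. Posterior is Gamma(55, 11); MAP = (55−1)/11 = 54/11 ≈ 4.90909.
MLE = x̄ = 47/7 ≈ 6.71429.
Difference = 54/11 − 47/7 = -139/77 ≈ -1.8052.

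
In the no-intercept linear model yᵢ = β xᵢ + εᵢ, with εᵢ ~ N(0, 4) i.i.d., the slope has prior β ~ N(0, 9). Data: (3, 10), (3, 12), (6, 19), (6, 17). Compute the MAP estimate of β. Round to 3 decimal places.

β̂_MAP = 3.118

log p(β | y) = −Σ(yᵢ − βxᵢ)²/(2·4) − β²/(2·9) + const.
Setting the derivative to zero: Σxᵢ(yᵢ − βxᵢ)/4 − β/9 = 0, so β = Σxᵢyᵢ / (Σxᵢ² + σ²/τ²).
Σxᵢyᵢ = 3·10 + 3·12 + 6·19 + 6·17 = 282; Σxᵢ² = 90; σ²/τ² = 4/9.
β̂_MAP = 282 / (90 + 4/9) = 282/(814/9) = 1269/407 ≈ 3.118.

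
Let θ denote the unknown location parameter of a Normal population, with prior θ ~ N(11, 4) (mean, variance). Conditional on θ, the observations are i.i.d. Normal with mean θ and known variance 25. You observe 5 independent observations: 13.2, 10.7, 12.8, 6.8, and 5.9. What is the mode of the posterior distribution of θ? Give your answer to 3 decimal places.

n = 5; x̄ = (13.2 + 10.7 + 12.8 + 6.8 + 5.9)/5 = 49.4/5 = 9.88.
For a Normal prior and Normal likelihood with known variance, the posterior is Normal; its mode equals its mean, the precision-weighted average.
Prior precision 1/σ₀² = 1/4 = 0.25; data precision n/σ² = 5/25 = 0.2.
θ̂ = (0.25·11 + 0.2·9.88) / (0.25 + 0.2) = 4.726/0.45 = 2363/225 ≈ 10.502.

θ̂_MAP = 10.502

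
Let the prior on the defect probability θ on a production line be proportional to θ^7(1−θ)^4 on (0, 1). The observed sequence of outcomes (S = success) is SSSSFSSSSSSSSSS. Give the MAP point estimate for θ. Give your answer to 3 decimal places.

The prior density ∝ θ^7(1−θ)^4 is the kernel of Beta(8, 5).
Data: 14 successes in 15 trials (from the sequence). The binomial likelihood contributes θ^14(1−θ)^1, so the posterior is Beta(8+14, 5+1) = Beta(22, 6).
For Beta(a, b) with a, b > 1 the mode is (a−1)/(a+b−2) = 21/26 ≈ 0.808.

θ̂_MAP = 0.808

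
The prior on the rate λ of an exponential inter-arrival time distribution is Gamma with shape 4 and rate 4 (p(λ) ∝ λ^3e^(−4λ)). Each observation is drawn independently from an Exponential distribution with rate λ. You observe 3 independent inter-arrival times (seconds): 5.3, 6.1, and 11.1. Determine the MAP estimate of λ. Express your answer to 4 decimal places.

The Exponential(rate=λ) likelihood is ∝ λ^n e^(−λΣtᵢ). Here n = 3 and Σtᵢ = 5.3 + 6.1 + 11.1 = 22.5.
Posterior ∝ λ^3e^(−4λ) · λ^3e^(−22.5λ) = λ^6e^(−26.5λ), i.e. Gamma(7, 26.5).
Mode = (a−1)/b = 6/26.5 ≈ 0.2264.

λ̂_MAP = 0.2264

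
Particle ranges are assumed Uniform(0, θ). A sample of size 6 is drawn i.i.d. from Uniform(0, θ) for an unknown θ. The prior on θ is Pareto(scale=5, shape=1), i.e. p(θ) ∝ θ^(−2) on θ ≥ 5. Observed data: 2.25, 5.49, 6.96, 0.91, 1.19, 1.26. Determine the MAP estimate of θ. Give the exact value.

θ̂_MAP = 6.96

The Uniform(0, θ) likelihood is θ^(−n) for θ ≥ max(xᵢ), zero otherwise. Here max(xᵢ) = 6.96.
Posterior ∝ θ^(−2) · θ^(−6) = θ^(−8) on θ ≥ max(5, 6.96) = 6.96.
This density is strictly decreasing in θ, so the posterior mode lies at the lower boundary of the support.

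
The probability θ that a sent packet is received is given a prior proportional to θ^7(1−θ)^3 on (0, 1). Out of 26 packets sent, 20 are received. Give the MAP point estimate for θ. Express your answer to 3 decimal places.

θ̂_MAP = 0.750

The prior density ∝ θ^7(1−θ)^3 is the kernel of Beta(8, 4).
Data: 20 successes in 26 trials. The binomial likelihood contributes θ^20(1−θ)^6, so the posterior is Beta(8+20, 4+6) = Beta(28, 10).
For Beta(a, b) with a, b > 1 the mode is (a−1)/(a+b−2) = 27/36 ≈ 0.750.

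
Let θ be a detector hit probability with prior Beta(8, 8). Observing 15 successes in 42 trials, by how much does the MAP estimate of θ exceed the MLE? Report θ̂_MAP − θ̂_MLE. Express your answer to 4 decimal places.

MAP − MLE = 0.0357

Posterior is Beta(23, 35); MAP = (23−1)/(58−2) = 22/56 ≈ 0.39286.
MLE ignores the prior: θ̂_MLE = k/n = 15/42 ≈ 0.35714.
Difference = 22/56 − 15/42 = 1/28 ≈ 0.0357.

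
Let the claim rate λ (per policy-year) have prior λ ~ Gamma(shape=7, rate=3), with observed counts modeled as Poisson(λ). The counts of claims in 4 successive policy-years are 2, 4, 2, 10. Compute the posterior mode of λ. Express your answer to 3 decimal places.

λ̂_MAP = 3.429

Σxᵢ = 2+4+2+10 = 18, with n = 4.
Posterior ∝ λ^6e^(−3λ) · λ^18e^(−4λ) = λ^24e^(−7λ), i.e. Gamma(shape=25, rate=7).
The mode of a Gamma(a, b) with a ≥ 1 (shape–rate) is (a−1)/b = 24/7 ≈ 3.429.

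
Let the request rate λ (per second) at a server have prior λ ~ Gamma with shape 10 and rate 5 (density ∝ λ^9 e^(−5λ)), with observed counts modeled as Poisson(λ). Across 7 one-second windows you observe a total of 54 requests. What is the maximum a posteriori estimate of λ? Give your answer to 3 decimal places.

λ̂_MAP = 5.250

Σxᵢ = 54, n = 7.
Posterior ∝ λ^9e^(−5λ) · λ^54e^(−7λ) = λ^63e^(−12λ), i.e. Gamma(shape=64, rate=12).
The mode of a Gamma(a, b) with a ≥ 1 (shape–rate) is (a−1)/b = 63/12 ≈ 5.250.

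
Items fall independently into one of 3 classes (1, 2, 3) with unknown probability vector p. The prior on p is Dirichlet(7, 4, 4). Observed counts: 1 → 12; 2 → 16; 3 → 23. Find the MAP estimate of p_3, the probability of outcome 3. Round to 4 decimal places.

The posterior is Dirichlet(αᵢ + nᵢ) = Dirichlet(19, 20, 27).
For a Dirichlet(a₁,…,a_K) with all aᵢ > 1, the mode has j-th component (aⱼ − 1)/(Σaᵢ − K).
Here Σaᵢ = 66 and K = 3, so p_3 = (27 − 1)/(66 − 3) = 26/63 ≈ 0.4127.

MAP estimate: 0.4127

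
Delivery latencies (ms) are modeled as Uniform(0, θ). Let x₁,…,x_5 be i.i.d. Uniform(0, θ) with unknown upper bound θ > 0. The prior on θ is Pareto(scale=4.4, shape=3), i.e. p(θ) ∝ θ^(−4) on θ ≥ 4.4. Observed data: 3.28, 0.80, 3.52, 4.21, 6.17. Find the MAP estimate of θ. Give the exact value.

The Uniform(0, θ) likelihood is θ^(−n) for θ ≥ max(xᵢ), zero otherwise. Here max(xᵢ) = 6.17.
Posterior ∝ θ^(−4) · θ^(−5) = θ^(−9) on θ ≥ max(4.4, 6.17) = 6.17.
This density is strictly decreasing in θ, so the posterior mode lies at the lower boundary of the support.

θ̂_MAP = 6.17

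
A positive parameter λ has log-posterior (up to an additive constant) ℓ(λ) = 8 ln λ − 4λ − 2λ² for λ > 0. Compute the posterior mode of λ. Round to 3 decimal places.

λ̂_MAP = 1.000

ℓ'(λ) = 8/λ − 4 − 4λ. Setting this to zero and multiplying by λ: 4λ² + 4λ − 8 = 0.
λ = (−4 + √(4² + 4·4·8)) / (2·4) = (−4 + √144) / 8 = (−4 + 12)/8 = 1.
ℓ''(λ) = −8/λ² − 4 < 0, confirming a maximum.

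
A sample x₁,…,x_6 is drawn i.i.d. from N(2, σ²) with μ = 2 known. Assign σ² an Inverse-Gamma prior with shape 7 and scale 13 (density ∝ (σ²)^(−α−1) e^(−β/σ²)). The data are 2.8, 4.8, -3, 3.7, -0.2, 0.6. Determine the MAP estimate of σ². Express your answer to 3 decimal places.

σ̂²_MAP = 3.144

Sum of squared deviations about the known mean: SS = (2.8−2)² + (4.8−2)² + (-3−2)² + (3.7−2)² + (-0.2−2)² + (0.6−2)² = 43.17.
The Normal likelihood contributes (σ²)^(−n/2) exp(−SS/(2σ²)), so the posterior is Inverse-Gamma(α + n/2, β + SS/2) = Inverse-Gamma(10, 34.585).
The mode of Inverse-Gamma(a, b) is b/(a+1) = 34.585/11 ≈ 3.144.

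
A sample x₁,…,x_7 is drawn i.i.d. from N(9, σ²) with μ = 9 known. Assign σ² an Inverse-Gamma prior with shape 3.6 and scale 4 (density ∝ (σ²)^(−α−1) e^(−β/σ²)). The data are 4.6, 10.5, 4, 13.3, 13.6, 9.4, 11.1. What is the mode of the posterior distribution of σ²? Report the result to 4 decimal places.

σ̂²_MAP = 6.1006

Sum of squared deviations about the known mean: SS = (4.6−9)² + (10.5−9)² + (4−9)² + (13.3−9)² + (13.6−9)² + (9.4−9)² + (11.1−9)² = 90.83.
The Normal likelihood contributes (σ²)^(−n/2) exp(−SS/(2σ²)), so the posterior is Inverse-Gamma(α + n/2, β + SS/2) = Inverse-Gamma(7.1, 49.415).
The mode of Inverse-Gamma(a, b) is b/(a+1) = 49.415/8.1 ≈ 6.1006.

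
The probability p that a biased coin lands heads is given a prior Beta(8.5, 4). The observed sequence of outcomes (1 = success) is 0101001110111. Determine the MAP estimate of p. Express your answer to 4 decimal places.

p̂_MAP = 0.6596

Prior: Beta(8.5, 4).
Data: 8 successes in 13 trials (from the sequence). The binomial likelihood contributes p^8(1−p)^5, so the posterior is Beta(8.5+8, 4+5) = Beta(16.5, 9).
For Beta(a, b) with a, b > 1 the mode is (a−1)/(a+b−2) = 15.5/23.5 ≈ 0.6596.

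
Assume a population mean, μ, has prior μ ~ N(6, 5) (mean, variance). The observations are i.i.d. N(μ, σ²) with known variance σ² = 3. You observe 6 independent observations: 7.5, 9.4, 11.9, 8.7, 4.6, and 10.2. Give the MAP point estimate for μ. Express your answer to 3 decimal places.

n = 6; x̄ = (7.5 + 9.4 + 11.9 + 8.7 + 4.6 + 10.2)/6 = 52.3/6 = 523/60 ≈ 8.7167.
For a Normal prior and Normal likelihood with known variance, the posterior is Normal; its mode equals its mean, the precision-weighted average.
Prior precision 1/σ₀² = 1/5 = 0.2; data precision n/σ² = 6/3 = 2.
μ̂ = (0.2·6 + 2·(523/60)) / (0.2 + 2) = (559/30)/2.2 = 559/66 ≈ 8.470.

μ̂_MAP = 8.470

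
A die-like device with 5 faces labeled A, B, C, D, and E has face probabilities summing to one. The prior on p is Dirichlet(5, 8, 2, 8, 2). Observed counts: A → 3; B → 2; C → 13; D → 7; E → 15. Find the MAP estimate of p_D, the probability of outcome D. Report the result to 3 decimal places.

The posterior is Dirichlet(αᵢ + nᵢ) = Dirichlet(8, 10, 15, 15, 17).
For a Dirichlet(a₁,…,a_K) with all aᵢ > 1, the mode has j-th component (aⱼ − 1)/(Σaᵢ − K).
Here Σaᵢ = 65 and K = 5, so p_D = (15 − 1)/(65 − 5) = 14/60 ≈ 0.233.

MAP estimate of p_D = 0.233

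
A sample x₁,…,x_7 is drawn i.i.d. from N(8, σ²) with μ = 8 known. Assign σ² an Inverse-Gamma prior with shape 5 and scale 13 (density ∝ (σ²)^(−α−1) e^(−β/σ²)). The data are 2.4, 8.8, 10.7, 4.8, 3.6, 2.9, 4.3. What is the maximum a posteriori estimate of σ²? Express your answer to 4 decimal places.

Sum of squared deviations about the known mean: SS = (2.4−8)² + (8.8−8)² + (10.7−8)² + (4.8−8)² + (3.6−8)² + (2.9−8)² + (4.3−8)² = 108.59.
The Normal likelihood contributes (σ²)^(−n/2) exp(−SS/(2σ²)), so the posterior is Inverse-Gamma(α + n/2, β + SS/2) = Inverse-Gamma(8.5, 67.295).
The mode of Inverse-Gamma(a, b) is b/(a+1) = 67.295/9.5 ≈ 7.0837.

σ̂²_MAP = 7.0837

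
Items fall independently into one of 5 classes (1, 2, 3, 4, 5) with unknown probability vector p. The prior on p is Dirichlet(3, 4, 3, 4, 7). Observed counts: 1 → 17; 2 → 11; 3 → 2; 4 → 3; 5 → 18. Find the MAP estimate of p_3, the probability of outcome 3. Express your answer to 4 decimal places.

The posterior is Dirichlet(αᵢ + nᵢ) = Dirichlet(20, 15, 5, 7, 25).
For a Dirichlet(a₁,…,a_K) with all aᵢ > 1, the mode has j-th component (aⱼ − 1)/(Σaᵢ − K).
Here Σaᵢ = 72 and K = 5, so p_3 = (5 − 1)/(72 − 5) = 4/67 ≈ 0.0597.

MAP estimate: 0.0597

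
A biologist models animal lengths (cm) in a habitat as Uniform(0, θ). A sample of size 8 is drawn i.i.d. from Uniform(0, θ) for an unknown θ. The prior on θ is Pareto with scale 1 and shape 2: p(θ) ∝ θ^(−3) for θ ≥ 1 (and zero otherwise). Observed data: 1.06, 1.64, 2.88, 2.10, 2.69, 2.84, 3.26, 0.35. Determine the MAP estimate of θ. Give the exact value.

θ̂_MAP = 3.26

The Uniform(0, θ) likelihood is θ^(−n) for θ ≥ max(xᵢ), zero otherwise. Here max(xᵢ) = 3.26.
Posterior ∝ θ^(−3) · θ^(−8) = θ^(−11) on θ ≥ max(1, 3.26) = 3.26.
This density is strictly decreasing in θ, so the posterior mode lies at the lower boundary of the support.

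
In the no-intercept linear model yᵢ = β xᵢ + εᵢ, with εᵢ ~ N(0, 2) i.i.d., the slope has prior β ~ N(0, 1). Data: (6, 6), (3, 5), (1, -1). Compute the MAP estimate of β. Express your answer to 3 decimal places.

log p(β | y) = −Σ(yᵢ − βxᵢ)²/(2·2) − β²/(2·1) + const.
Setting the derivative to zero: Σxᵢ(yᵢ − βxᵢ)/2 − β/1 = 0, so β = Σxᵢyᵢ / (Σxᵢ² + σ²/τ²).
Σxᵢyᵢ = 6·6 + 3·5 + 1·(-1) = 50; Σxᵢ² = 46; σ²/τ² = 2.
β̂_MAP = 50 / (46 + 2) = 50/48 ≈ 1.042.

β̂_MAP = 1.042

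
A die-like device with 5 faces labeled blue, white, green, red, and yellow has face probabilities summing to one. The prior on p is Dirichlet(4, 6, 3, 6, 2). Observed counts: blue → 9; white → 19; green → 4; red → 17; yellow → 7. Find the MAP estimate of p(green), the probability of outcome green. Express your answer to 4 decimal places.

The posterior is Dirichlet(αᵢ + nᵢ) = Dirichlet(13, 25, 7, 23, 9).
For a Dirichlet(a₁,…,a_K) with all aᵢ > 1, the mode has j-th component (aⱼ − 1)/(Σaᵢ − K).
Here Σaᵢ = 77 and K = 5, so p(green) = (7 − 1)/(77 − 5) = 6/72 ≈ 0.0833.

MAP estimate of p(green) = 0.0833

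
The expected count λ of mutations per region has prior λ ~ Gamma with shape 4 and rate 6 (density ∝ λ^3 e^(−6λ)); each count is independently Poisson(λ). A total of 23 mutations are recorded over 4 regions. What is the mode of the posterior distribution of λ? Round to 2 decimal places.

λ̂_MAP = 2.60

Σxᵢ = 23, n = 4.
Posterior ∝ λ^3e^(−6λ) · λ^23e^(−4λ) = λ^26e^(−10λ), i.e. Gamma(shape=27, rate=10).
The mode of a Gamma(a, b) with a ≥ 1 (shape–rate) is (a−1)/b = 26/10 ≈ 2.60.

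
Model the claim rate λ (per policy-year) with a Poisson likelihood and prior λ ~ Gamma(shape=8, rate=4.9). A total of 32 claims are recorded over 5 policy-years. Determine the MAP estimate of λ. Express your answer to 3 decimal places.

λ̂_MAP = 3.939

Σxᵢ = 32, n = 5.
Posterior ∝ λ^7e^(−4.9λ) · λ^32e^(−5λ) = λ^39e^(−9.9λ), i.e. Gamma(shape=40, rate=9.9).
The mode of a Gamma(a, b) with a ≥ 1 (shape–rate) is (a−1)/b = 39/9.9 ≈ 3.939.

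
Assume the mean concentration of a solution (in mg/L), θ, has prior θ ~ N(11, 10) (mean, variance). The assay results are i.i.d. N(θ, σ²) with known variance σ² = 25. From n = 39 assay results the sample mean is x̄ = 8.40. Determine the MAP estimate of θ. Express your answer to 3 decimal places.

n = 39, x̄ = 8.40.
For a Normal prior and Normal likelihood with known variance, the posterior is Normal; its mode equals its mean, the precision-weighted average.
Prior precision 1/σ₀² = 1/10 = 0.1; data precision n/σ² = 39/25 = 1.56.
θ̂ = (0.1·11 + 1.56·8.4) / (0.1 + 1.56) = 14.204/1.66 = 3551/415 ≈ 8.557.

θ̂_MAP = 8.557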